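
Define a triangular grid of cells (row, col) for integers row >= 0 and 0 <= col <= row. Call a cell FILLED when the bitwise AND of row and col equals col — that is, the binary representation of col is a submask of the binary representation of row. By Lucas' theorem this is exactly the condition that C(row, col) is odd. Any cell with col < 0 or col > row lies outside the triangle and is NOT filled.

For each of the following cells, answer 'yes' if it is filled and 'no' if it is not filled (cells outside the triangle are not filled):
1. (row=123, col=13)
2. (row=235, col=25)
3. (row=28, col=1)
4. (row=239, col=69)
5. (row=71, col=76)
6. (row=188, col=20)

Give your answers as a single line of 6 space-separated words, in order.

(123,13): row=0b1111011, col=0b1101, row AND col = 0b1001 = 9; 9 != 13 -> empty
(235,25): row=0b11101011, col=0b11001, row AND col = 0b1001 = 9; 9 != 25 -> empty
(28,1): row=0b11100, col=0b1, row AND col = 0b0 = 0; 0 != 1 -> empty
(239,69): row=0b11101111, col=0b1000101, row AND col = 0b1000101 = 69; 69 == 69 -> filled
(71,76): col outside [0, 71] -> not filled
(188,20): row=0b10111100, col=0b10100, row AND col = 0b10100 = 20; 20 == 20 -> filled

Answer: no no no yes no yes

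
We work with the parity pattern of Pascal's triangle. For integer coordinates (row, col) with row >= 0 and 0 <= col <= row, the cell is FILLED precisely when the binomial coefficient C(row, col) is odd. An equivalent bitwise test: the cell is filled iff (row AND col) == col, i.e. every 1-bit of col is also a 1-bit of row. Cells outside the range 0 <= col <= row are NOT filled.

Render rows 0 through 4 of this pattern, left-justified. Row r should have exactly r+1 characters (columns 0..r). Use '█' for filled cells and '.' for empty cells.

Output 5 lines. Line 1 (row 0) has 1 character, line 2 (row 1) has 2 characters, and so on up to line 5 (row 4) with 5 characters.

Answer: █
██
█.█
████
█...█

Derivation:
r0=0: █
r1=1: ██
r2=10: █.█
r3=11: ████
r4=100: █...█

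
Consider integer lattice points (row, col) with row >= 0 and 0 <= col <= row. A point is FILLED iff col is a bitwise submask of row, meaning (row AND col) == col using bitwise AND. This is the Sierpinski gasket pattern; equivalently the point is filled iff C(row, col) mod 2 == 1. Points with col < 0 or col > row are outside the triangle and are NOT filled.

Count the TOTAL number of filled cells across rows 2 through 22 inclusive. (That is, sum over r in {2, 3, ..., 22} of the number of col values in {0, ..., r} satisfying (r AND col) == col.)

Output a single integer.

r2=10 pc1: +2 =2
r3=11 pc2: +4 =6
r4=100 pc1: +2 =8
r5=101 pc2: +4 =12
r6=110 pc2: +4 =16
r7=111 pc3: +8 =24
r8=1000 pc1: +2 =26
r9=1001 pc2: +4 =30
r10=1010 pc2: +4 =34
r11=1011 pc3: +8 =42
r12=1100 pc2: +4 =46
r13=1101 pc3: +8 =54
r14=1110 pc3: +8 =62
r15=1111 pc4: +16 =78
r16=10000 pc1: +2 =80
r17=10001 pc2: +4 =84
r18=10010 pc2: +4 =88
r19=10011 pc3: +8 =96
r20=10100 pc2: +4 =100
r21=10101 pc3: +8 =108
r22=10110 pc3: +8 =116

Answer: 116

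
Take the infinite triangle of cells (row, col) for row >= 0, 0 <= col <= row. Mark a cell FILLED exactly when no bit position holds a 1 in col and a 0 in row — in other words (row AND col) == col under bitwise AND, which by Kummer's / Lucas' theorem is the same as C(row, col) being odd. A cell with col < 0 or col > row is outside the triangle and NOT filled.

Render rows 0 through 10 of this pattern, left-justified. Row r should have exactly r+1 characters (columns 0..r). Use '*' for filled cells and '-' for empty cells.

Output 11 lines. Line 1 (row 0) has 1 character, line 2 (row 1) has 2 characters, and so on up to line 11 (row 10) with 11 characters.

Answer: *
**
*-*
****
*---*
**--**
*-*-*-*
********
*-------*
**------**
*-*-----*-*

Derivation:
r0=0: *
r1=1: **
r2=10: *-*
r3=11: ****
r4=100: *---*
r5=101: **--**
r6=110: *-*-*-*
r7=111: ********
r8=1000: *-------*
r9=1001: **------**
r10=1010: *-*-----*-*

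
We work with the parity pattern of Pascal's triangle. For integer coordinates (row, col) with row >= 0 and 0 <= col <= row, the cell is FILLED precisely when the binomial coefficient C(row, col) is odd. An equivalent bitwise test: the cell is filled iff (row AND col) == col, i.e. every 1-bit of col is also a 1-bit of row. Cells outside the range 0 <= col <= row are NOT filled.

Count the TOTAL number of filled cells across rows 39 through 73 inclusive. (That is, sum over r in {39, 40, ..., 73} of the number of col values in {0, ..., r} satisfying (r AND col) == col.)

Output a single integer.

r39=100111 pc4: +16 =16
r40=101000 pc2: +4 =20
r41=101001 pc3: +8 =28
r42=101010 pc3: +8 =36
r43=101011 pc4: +16 =52
r44=101100 pc3: +8 =60
r45=101101 pc4: +16 =76
r46=101110 pc4: +16 =92
r47=101111 pc5: +32 =124
r48=110000 pc2: +4 =128
r49=110001 pc3: +8 =136
r50=110010 pc3: +8 =144
r51=110011 pc4: +16 =160
r52=110100 pc3: +8 =168
r53=110101 pc4: +16 =184
r54=110110 pc4: +16 =200
r55=110111 pc5: +32 =232
r56=111000 pc3: +8 =240
r57=111001 pc4: +16 =256
r58=111010 pc4: +16 =272
r59=111011 pc5: +32 =304
r60=111100 pc4: +16 =320
r61=111101 pc5: +32 =352
r62=111110 pc5: +32 =384
r63=111111 pc6: +64 =448
r64=1000000 pc1: +2 =450
r65=1000001 pc2: +4 =454
r66=1000010 pc2: +4 =458
r67=1000011 pc3: +8 =466
r68=1000100 pc2: +4 =470
r69=1000101 pc3: +8 =478
r70=1000110 pc3: +8 =486
r71=1000111 pc4: +16 =502
r72=1001000 pc2: +4 =506
r73=1001001 pc3: +8 =514

Answer: 514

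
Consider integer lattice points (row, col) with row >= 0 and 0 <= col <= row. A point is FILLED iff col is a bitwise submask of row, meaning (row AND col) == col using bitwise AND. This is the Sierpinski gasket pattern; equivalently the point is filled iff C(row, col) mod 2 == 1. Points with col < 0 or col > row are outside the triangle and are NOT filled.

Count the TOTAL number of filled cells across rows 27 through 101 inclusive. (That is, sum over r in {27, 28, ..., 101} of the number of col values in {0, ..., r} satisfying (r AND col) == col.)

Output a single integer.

Answer: 1120

Derivation:
r27=11011 pc4: +16 =16
r28=11100 pc3: +8 =24
r29=11101 pc4: +16 =40
r30=11110 pc4: +16 =56
r31=11111 pc5: +32 =88
r32=100000 pc1: +2 =90
r33=100001 pc2: +4 =94
r34=100010 pc2: +4 =98
r35=100011 pc3: +8 =106
r36=100100 pc2: +4 =110
r37=100101 pc3: +8 =118
r38=100110 pc3: +8 =126
r39=100111 pc4: +16 =142
r40=101000 pc2: +4 =146
r41=101001 pc3: +8 =154
r42=101010 pc3: +8 =162
r43=101011 pc4: +16 =178
r44=101100 pc3: +8 =186
r45=101101 pc4: +16 =202
r46=101110 pc4: +16 =218
r47=101111 pc5: +32 =250
r48=110000 pc2: +4 =254
r49=110001 pc3: +8 =262
r50=110010 pc3: +8 =270
r51=110011 pc4: +16 =286
r52=110100 pc3: +8 =294
r53=110101 pc4: +16 =310
r54=110110 pc4: +16 =326
r55=110111 pc5: +32 =358
r56=111000 pc3: +8 =366
r57=111001 pc4: +16 =382
r58=111010 pc4: +16 =398
r59=111011 pc5: +32 =430
r60=111100 pc4: +16 =446
r61=111101 pc5: +32 =478
r62=111110 pc5: +32 =510
r63=111111 pc6: +64 =574
r64=1000000 pc1: +2 =576
r65=1000001 pc2: +4 =580
r66=1000010 pc2: +4 =584
r67=1000011 pc3: +8 =592
r68=1000100 pc2: +4 =596
r69=1000101 pc3: +8 =604
r70=1000110 pc3: +8 =612
r71=1000111 pc4: +16 =628
r72=1001000 pc2: +4 =632
r73=1001001 pc3: +8 =640
r74=1001010 pc3: +8 =648
r75=1001011 pc4: +16 =664
r76=1001100 pc3: +8 =672
r77=1001101 pc4: +16 =688
r78=1001110 pc4: +16 =704
r79=1001111 pc5: +32 =736
r80=1010000 pc2: +4 =740
r81=1010001 pc3: +8 =748
r82=1010010 pc3: +8 =756
r83=1010011 pc4: +16 =772
r84=1010100 pc3: +8 =780
r85=1010101 pc4: +16 =796
r86=1010110 pc4: +16 =812
r87=1010111 pc5: +32 =844
r88=1011000 pc3: +8 =852
r89=1011001 pc4: +16 =868
r90=1011010 pc4: +16 =884
r91=1011011 pc5: +32 =916
r92=1011100 pc4: +16 =932
r93=1011101 pc5: +32 =964
r94=1011110 pc5: +32 =996
r95=1011111 pc6: +64 =1060
r96=1100000 pc2: +4 =1064
r97=1100001 pc3: +8 =1072
r98=1100010 pc3: +8 =1080
r99=1100011 pc4: +16 =1096
r100=1100100 pc3: +8 =1104
r101=1100101 pc4: +16 =1120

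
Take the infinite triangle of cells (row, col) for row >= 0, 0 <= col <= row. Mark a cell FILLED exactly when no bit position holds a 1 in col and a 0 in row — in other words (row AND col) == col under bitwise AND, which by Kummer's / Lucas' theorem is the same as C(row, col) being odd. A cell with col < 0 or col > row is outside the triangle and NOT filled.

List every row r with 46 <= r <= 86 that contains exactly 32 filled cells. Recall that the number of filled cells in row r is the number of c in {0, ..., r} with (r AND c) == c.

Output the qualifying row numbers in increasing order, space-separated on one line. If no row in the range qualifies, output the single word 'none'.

Row r has 2^popcount(r) filled cells, so we need popcount(r) = log2(32) = 5.
Scan r = 46..86 and keep those with exactly 5 one-bits:
r=46=101110 popcount=4 -> skip
r=47=101111 popcount=5 -> KEEP
r=48=110000 popcount=2 -> skip
r=49=110001 popcount=3 -> skip
r=50=110010 popcount=3 -> skip
r=51=110011 popcount=4 -> skip
r=52=110100 popcount=3 -> skip
r=53=110101 popcount=4 -> skip
r=54=110110 popcount=4 -> skip
r=55=110111 popcount=5 -> KEEP
r=56=111000 popcount=3 -> skip
r=57=111001 popcount=4 -> skip
r=58=111010 popcount=4 -> skip
r=59=111011 popcount=5 -> KEEP
r=60=111100 popcount=4 -> skip
r=61=111101 popcount=5 -> KEEP
r=62=111110 popcount=5 -> KEEP
r=63=111111 popcount=6 -> skip
r=64=1000000 popcount=1 -> skip
r=65=1000001 popcount=2 -> skip
r=66=1000010 popcount=2 -> skip
r=67=1000011 popcount=3 -> skip
r=68=1000100 popcount=2 -> skip
r=69=1000101 popcount=3 -> skip
r=70=1000110 popcount=3 -> skip
r=71=1000111 popcount=4 -> skip
r=72=1001000 popcount=2 -> skip
r=73=1001001 popcount=3 -> skip
r=74=1001010 popcount=3 -> skip
r=75=1001011 popcount=4 -> skip
r=76=1001100 popcount=3 -> skip
r=77=1001101 popcount=4 -> skip
r=78=1001110 popcount=4 -> skip
r=79=1001111 popcount=5 -> KEEP
r=80=1010000 popcount=2 -> skip
r=81=1010001 popcount=3 -> skip
r=82=1010010 popcount=3 -> skip
r=83=1010011 popcount=4 -> skip
r=84=1010100 popcount=3 -> skip
r=85=1010101 popcount=4 -> skip
r=86=1010110 popcount=4 -> skip
Kept rows: 47 55 59 61 62 79

Answer: 47 55 59 61 62 79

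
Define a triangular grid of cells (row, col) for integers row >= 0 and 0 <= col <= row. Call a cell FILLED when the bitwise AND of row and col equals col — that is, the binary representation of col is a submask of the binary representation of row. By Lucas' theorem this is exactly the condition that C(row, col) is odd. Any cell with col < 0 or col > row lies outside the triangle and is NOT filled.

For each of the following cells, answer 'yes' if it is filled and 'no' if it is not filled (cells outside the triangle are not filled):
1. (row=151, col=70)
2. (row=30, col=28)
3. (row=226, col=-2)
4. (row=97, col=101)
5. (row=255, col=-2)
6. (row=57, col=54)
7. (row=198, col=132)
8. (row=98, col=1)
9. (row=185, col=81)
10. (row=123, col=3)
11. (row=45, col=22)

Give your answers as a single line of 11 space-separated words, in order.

Answer: no yes no no no no yes no no yes no

Derivation:
(151,70): row=0b10010111, col=0b1000110, row AND col = 0b110 = 6; 6 != 70 -> empty
(30,28): row=0b11110, col=0b11100, row AND col = 0b11100 = 28; 28 == 28 -> filled
(226,-2): col outside [0, 226] -> not filled
(97,101): col outside [0, 97] -> not filled
(255,-2): col outside [0, 255] -> not filled
(57,54): row=0b111001, col=0b110110, row AND col = 0b110000 = 48; 48 != 54 -> empty
(198,132): row=0b11000110, col=0b10000100, row AND col = 0b10000100 = 132; 132 == 132 -> filled
(98,1): row=0b1100010, col=0b1, row AND col = 0b0 = 0; 0 != 1 -> empty
(185,81): row=0b10111001, col=0b1010001, row AND col = 0b10001 = 17; 17 != 81 -> empty
(123,3): row=0b1111011, col=0b11, row AND col = 0b11 = 3; 3 == 3 -> filled
(45,22): row=0b101101, col=0b10110, row AND col = 0b100 = 4; 4 != 22 -> empty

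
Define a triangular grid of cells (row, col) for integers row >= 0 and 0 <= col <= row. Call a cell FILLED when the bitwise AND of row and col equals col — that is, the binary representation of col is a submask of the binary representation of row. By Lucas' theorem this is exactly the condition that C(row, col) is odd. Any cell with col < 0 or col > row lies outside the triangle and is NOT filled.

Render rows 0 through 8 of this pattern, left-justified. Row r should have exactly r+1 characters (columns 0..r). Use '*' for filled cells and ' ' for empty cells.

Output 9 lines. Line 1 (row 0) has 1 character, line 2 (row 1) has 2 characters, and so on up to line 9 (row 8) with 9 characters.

Answer: *
**
* *
****
*   *
**  **
* * * *
********
*       *

Derivation:
r0=0: *
r1=1: **
r2=10: * *
r3=11: ****
r4=100: *   *
r5=101: **  **
r6=110: * * * *
r7=111: ********
r8=1000: *       *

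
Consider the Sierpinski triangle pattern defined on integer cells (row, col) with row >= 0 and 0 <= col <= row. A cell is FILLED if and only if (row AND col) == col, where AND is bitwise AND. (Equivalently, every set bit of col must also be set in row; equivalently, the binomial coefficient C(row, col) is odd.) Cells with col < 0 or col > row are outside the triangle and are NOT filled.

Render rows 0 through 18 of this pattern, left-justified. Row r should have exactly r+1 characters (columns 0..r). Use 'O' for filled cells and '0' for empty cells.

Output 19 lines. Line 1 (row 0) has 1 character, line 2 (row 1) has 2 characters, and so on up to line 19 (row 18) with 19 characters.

Answer: O
OO
O0O
OOOO
O000O
OO00OO
O0O0O0O
OOOOOOOO
O0000000O
OO000000OO
O0O00000O0O
OOOO0000OOOO
O000O000O000O
OO00OO00OO00OO
O0O0O0O0O0O0O0O
OOOOOOOOOOOOOOOO
O000000000000000O
OO00000000000000OO
O0O0000000000000O0O

Derivation:
r0=0: O
r1=1: OO
r2=10: O0O
r3=11: OOOO
r4=100: O000O
r5=101: OO00OO
r6=110: O0O0O0O
r7=111: OOOOOOOO
r8=1000: O0000000O
r9=1001: OO000000OO
r10=1010: O0O00000O0O
r11=1011: OOOO0000OOOO
r12=1100: O000O000O000O
r13=1101: OO00OO00OO00OO
r14=1110: O0O0O0O0O0O0O0O
r15=1111: OOOOOOOOOOOOOOOO
r16=10000: O000000000000000O
r17=10001: OO00000000000000OO
r18=10010: O0O0000000000000O0O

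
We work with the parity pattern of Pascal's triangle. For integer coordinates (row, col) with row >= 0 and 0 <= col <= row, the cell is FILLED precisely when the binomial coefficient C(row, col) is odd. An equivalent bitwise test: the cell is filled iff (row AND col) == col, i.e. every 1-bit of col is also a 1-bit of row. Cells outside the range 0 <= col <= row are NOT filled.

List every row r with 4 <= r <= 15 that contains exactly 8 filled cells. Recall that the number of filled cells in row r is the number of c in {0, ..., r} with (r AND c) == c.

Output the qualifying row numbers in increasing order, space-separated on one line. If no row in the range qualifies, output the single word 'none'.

Row r has 2^popcount(r) filled cells, so we need popcount(r) = log2(8) = 3.
Scan r = 4..15 and keep those with exactly 3 one-bits:
r=4=100 popcount=1 -> skip
r=5=101 popcount=2 -> skip
r=6=110 popcount=2 -> skip
r=7=111 popcount=3 -> KEEP
r=8=1000 popcount=1 -> skip
r=9=1001 popcount=2 -> skip
r=10=1010 popcount=2 -> skip
r=11=1011 popcount=3 -> KEEP
r=12=1100 popcount=2 -> skip
r=13=1101 popcount=3 -> KEEP
r=14=1110 popcount=3 -> KEEP
r=15=1111 popcount=4 -> skip
Kept rows: 7 11 13 14

Answer: 7 11 13 14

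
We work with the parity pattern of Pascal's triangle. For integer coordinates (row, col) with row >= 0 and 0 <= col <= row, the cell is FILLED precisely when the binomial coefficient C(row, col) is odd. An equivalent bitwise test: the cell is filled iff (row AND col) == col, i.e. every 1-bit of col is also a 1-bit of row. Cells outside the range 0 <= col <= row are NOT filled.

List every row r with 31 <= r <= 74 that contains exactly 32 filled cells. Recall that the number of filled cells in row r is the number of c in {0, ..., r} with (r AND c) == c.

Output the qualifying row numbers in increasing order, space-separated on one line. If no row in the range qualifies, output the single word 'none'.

Answer: 31 47 55 59 61 62

Derivation:
Row r has 2^popcount(r) filled cells, so we need popcount(r) = log2(32) = 5.
Scan r = 31..74 and keep those with exactly 5 one-bits:
r=31=11111 popcount=5 -> KEEP
r=32=100000 popcount=1 -> skip
r=33=100001 popcount=2 -> skip
r=34=100010 popcount=2 -> skip
r=35=100011 popcount=3 -> skip
r=36=100100 popcount=2 -> skip
r=37=100101 popcount=3 -> skip
r=38=100110 popcount=3 -> skip
r=39=100111 popcount=4 -> skip
r=40=101000 popcount=2 -> skip
r=41=101001 popcount=3 -> skip
r=42=101010 popcount=3 -> skip
r=43=101011 popcount=4 -> skip
r=44=101100 popcount=3 -> skip
r=45=101101 popcount=4 -> skip
r=46=101110 popcount=4 -> skip
r=47=101111 popcount=5 -> KEEP
r=48=110000 popcount=2 -> skip
r=49=110001 popcount=3 -> skip
r=50=110010 popcount=3 -> skip
r=51=110011 popcount=4 -> skip
r=52=110100 popcount=3 -> skip
r=53=110101 popcount=4 -> skip
r=54=110110 popcount=4 -> skip
r=55=110111 popcount=5 -> KEEP
r=56=111000 popcount=3 -> skip
r=57=111001 popcount=4 -> skip
r=58=111010 popcount=4 -> skip
r=59=111011 popcount=5 -> KEEP
r=60=111100 popcount=4 -> skip
r=61=111101 popcount=5 -> KEEP
r=62=111110 popcount=5 -> KEEP
r=63=111111 popcount=6 -> skip
r=64=1000000 popcount=1 -> skip
r=65=1000001 popcount=2 -> skip
r=66=1000010 popcount=2 -> skip
r=67=1000011 popcount=3 -> skip
r=68=1000100 popcount=2 -> skip
r=69=1000101 popcount=3 -> skip
r=70=1000110 popcount=3 -> skip
r=71=1000111 popcount=4 -> skip
r=72=1001000 popcount=2 -> skip
r=73=1001001 popcount=3 -> skip
r=74=1001010 popcount=3 -> skip
Kept rows: 31 47 55 59 61 62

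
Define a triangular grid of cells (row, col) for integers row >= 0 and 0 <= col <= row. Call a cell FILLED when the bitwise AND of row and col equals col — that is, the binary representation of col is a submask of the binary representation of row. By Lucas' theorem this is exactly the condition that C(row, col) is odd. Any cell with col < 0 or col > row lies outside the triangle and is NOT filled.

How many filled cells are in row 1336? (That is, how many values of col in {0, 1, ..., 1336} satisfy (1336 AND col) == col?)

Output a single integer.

Answer: 32

Derivation:
1336 in binary = 10100111000
popcount(1336) = number of 1-bits in 10100111000 = 5
A col c satisfies (1336 AND c) == c iff every set bit of c is also set in 1336; each of the 5 set bits of 1336 can independently be on or off in c.
count = 2^5 = 32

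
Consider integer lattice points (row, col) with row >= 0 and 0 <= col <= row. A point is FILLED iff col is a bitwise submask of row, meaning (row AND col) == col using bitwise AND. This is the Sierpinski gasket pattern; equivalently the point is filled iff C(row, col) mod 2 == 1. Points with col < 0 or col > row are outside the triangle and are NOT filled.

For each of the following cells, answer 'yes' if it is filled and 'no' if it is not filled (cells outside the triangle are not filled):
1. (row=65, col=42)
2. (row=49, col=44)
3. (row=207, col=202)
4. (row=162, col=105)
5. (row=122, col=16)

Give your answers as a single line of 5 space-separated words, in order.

Answer: no no yes no yes

Derivation:
(65,42): row=0b1000001, col=0b101010, row AND col = 0b0 = 0; 0 != 42 -> empty
(49,44): row=0b110001, col=0b101100, row AND col = 0b100000 = 32; 32 != 44 -> empty
(207,202): row=0b11001111, col=0b11001010, row AND col = 0b11001010 = 202; 202 == 202 -> filled
(162,105): row=0b10100010, col=0b1101001, row AND col = 0b100000 = 32; 32 != 105 -> empty
(122,16): row=0b1111010, col=0b10000, row AND col = 0b10000 = 16; 16 == 16 -> filled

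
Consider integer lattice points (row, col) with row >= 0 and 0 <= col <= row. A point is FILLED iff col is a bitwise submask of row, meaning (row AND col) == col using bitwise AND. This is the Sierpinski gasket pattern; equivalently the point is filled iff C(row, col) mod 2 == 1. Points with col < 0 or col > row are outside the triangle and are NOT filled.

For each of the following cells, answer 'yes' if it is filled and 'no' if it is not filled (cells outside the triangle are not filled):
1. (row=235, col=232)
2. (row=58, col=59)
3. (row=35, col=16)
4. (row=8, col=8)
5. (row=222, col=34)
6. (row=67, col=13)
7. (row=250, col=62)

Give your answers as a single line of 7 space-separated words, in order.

Answer: yes no no yes no no no

Derivation:
(235,232): row=0b11101011, col=0b11101000, row AND col = 0b11101000 = 232; 232 == 232 -> filled
(58,59): col outside [0, 58] -> not filled
(35,16): row=0b100011, col=0b10000, row AND col = 0b0 = 0; 0 != 16 -> empty
(8,8): row=0b1000, col=0b1000, row AND col = 0b1000 = 8; 8 == 8 -> filled
(222,34): row=0b11011110, col=0b100010, row AND col = 0b10 = 2; 2 != 34 -> empty
(67,13): row=0b1000011, col=0b1101, row AND col = 0b1 = 1; 1 != 13 -> empty
(250,62): row=0b11111010, col=0b111110, row AND col = 0b111010 = 58; 58 != 62 -> empty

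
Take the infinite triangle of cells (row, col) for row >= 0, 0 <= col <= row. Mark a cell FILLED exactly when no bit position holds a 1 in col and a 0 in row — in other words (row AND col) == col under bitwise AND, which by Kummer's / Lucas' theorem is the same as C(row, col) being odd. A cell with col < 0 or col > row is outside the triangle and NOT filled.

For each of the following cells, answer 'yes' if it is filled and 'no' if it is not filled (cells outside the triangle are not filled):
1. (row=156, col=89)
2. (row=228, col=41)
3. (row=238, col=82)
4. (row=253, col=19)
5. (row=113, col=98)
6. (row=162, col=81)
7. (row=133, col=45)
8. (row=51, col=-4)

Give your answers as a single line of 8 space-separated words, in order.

Answer: no no no no no no no no

Derivation:
(156,89): row=0b10011100, col=0b1011001, row AND col = 0b11000 = 24; 24 != 89 -> empty
(228,41): row=0b11100100, col=0b101001, row AND col = 0b100000 = 32; 32 != 41 -> empty
(238,82): row=0b11101110, col=0b1010010, row AND col = 0b1000010 = 66; 66 != 82 -> empty
(253,19): row=0b11111101, col=0b10011, row AND col = 0b10001 = 17; 17 != 19 -> empty
(113,98): row=0b1110001, col=0b1100010, row AND col = 0b1100000 = 96; 96 != 98 -> empty
(162,81): row=0b10100010, col=0b1010001, row AND col = 0b0 = 0; 0 != 81 -> empty
(133,45): row=0b10000101, col=0b101101, row AND col = 0b101 = 5; 5 != 45 -> empty
(51,-4): col outside [0, 51] -> not filled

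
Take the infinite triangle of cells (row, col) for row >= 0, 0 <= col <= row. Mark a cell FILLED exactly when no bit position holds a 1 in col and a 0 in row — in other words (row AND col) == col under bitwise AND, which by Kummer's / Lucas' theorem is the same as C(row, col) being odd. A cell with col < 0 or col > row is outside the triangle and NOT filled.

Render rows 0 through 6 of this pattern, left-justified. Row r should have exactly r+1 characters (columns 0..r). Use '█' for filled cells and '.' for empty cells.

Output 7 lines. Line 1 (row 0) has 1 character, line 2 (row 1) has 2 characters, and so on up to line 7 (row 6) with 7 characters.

Answer: █
██
█.█
████
█...█
██..██
█.█.█.█

Derivation:
r0=0: █
r1=1: ██
r2=10: █.█
r3=11: ████
r4=100: █...█
r5=101: ██..██
r6=110: █.█.█.█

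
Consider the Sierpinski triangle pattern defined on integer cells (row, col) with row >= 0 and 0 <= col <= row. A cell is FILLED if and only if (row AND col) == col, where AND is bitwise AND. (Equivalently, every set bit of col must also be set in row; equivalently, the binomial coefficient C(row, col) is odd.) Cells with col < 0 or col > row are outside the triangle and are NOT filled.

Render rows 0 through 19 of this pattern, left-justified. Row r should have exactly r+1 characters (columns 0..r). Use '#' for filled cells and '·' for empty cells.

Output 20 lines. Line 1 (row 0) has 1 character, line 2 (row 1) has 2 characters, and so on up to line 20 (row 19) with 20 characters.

r0=0: #
r1=1: ##
r2=10: #·#
r3=11: ####
r4=100: #···#
r5=101: ##··##
r6=110: #·#·#·#
r7=111: ########
r8=1000: #·······#
r9=1001: ##······##
r10=1010: #·#·····#·#
r11=1011: ####····####
r12=1100: #···#···#···#
r13=1101: ##··##··##··##
r14=1110: #·#·#·#·#·#·#·#
r15=1111: ################
r16=10000: #···············#
r17=10001: ##··············##
r18=10010: #·#·············#·#
r19=10011: ####············####

Answer: #
##
#·#
####
#···#
##··##
#·#·#·#
########
#·······#
##······##
#·#·····#·#
####····####
#···#···#···#
##··##··##··##
#·#·#·#·#·#·#·#
################
#···············#
##··············##
#·#·············#·#
####············####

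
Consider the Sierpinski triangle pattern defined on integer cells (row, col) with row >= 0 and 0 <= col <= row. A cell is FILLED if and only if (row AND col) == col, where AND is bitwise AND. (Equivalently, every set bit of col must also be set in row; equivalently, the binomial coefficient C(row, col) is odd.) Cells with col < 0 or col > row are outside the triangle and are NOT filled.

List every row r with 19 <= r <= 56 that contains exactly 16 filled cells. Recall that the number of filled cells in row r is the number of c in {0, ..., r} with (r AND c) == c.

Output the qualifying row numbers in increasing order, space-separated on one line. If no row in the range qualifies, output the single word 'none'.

Row r has 2^popcount(r) filled cells, so we need popcount(r) = log2(16) = 4.
Scan r = 19..56 and keep those with exactly 4 one-bits:
r=19=10011 popcount=3 -> skip
r=20=10100 popcount=2 -> skip
r=21=10101 popcount=3 -> skip
r=22=10110 popcount=3 -> skip
r=23=10111 popcount=4 -> KEEP
r=24=11000 popcount=2 -> skip
r=25=11001 popcount=3 -> skip
r=26=11010 popcount=3 -> skip
r=27=11011 popcount=4 -> KEEP
r=28=11100 popcount=3 -> skip
r=29=11101 popcount=4 -> KEEP
r=30=11110 popcount=4 -> KEEP
r=31=11111 popcount=5 -> skip
r=32=100000 popcount=1 -> skip
r=33=100001 popcount=2 -> skip
r=34=100010 popcount=2 -> skip
r=35=100011 popcount=3 -> skip
r=36=100100 popcount=2 -> skip
r=37=100101 popcount=3 -> skip
r=38=100110 popcount=3 -> skip
r=39=100111 popcount=4 -> KEEP
r=40=101000 popcount=2 -> skip
r=41=101001 popcount=3 -> skip
r=42=101010 popcount=3 -> skip
r=43=101011 popcount=4 -> KEEP
r=44=101100 popcount=3 -> skip
r=45=101101 popcount=4 -> KEEP
r=46=101110 popcount=4 -> KEEP
r=47=101111 popcount=5 -> skip
r=48=110000 popcount=2 -> skip
r=49=110001 popcount=3 -> skip
r=50=110010 popcount=3 -> skip
r=51=110011 popcount=4 -> KEEP
r=52=110100 popcount=3 -> skip
r=53=110101 popcount=4 -> KEEP
r=54=110110 popcount=4 -> KEEP
r=55=110111 popcount=5 -> skip
r=56=111000 popcount=3 -> skip
Kept rows: 23 27 29 30 39 43 45 46 51 53 54

Answer: 23 27 29 30 39 43 45 46 51 53 54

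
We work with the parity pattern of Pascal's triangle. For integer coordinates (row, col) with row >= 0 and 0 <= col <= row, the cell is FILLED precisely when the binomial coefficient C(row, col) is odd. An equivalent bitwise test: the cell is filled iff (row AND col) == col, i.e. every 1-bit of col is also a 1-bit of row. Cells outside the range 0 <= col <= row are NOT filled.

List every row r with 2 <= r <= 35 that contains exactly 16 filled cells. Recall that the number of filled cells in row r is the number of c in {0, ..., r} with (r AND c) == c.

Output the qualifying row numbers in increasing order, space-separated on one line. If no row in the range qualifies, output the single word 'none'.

Answer: 15 23 27 29 30

Derivation:
Row r has 2^popcount(r) filled cells, so we need popcount(r) = log2(16) = 4.
Scan r = 2..35 and keep those with exactly 4 one-bits:
r=2=10 popcount=1 -> skip
r=3=11 popcount=2 -> skip
r=4=100 popcount=1 -> skip
r=5=101 popcount=2 -> skip
r=6=110 popcount=2 -> skip
r=7=111 popcount=3 -> skip
r=8=1000 popcount=1 -> skip
r=9=1001 popcount=2 -> skip
r=10=1010 popcount=2 -> skip
r=11=1011 popcount=3 -> skip
r=12=1100 popcount=2 -> skip
r=13=1101 popcount=3 -> skip
r=14=1110 popcount=3 -> skip
r=15=1111 popcount=4 -> KEEP
r=16=10000 popcount=1 -> skip
r=17=10001 popcount=2 -> skip
r=18=10010 popcount=2 -> skip
r=19=10011 popcount=3 -> skip
r=20=10100 popcount=2 -> skip
r=21=10101 popcount=3 -> skip
r=22=10110 popcount=3 -> skip
r=23=10111 popcount=4 -> KEEP
r=24=11000 popcount=2 -> skip
r=25=11001 popcount=3 -> skip
r=26=11010 popcount=3 -> skip
r=27=11011 popcount=4 -> KEEP
r=28=11100 popcount=3 -> skip
r=29=11101 popcount=4 -> KEEP
r=30=11110 popcount=4 -> KEEP
r=31=11111 popcount=5 -> skip
r=32=100000 popcount=1 -> skip
r=33=100001 popcount=2 -> skip
r=34=100010 popcount=2 -> skip
r=35=100011 popcount=3 -> skip
Kept rows: 15 23 27 29 30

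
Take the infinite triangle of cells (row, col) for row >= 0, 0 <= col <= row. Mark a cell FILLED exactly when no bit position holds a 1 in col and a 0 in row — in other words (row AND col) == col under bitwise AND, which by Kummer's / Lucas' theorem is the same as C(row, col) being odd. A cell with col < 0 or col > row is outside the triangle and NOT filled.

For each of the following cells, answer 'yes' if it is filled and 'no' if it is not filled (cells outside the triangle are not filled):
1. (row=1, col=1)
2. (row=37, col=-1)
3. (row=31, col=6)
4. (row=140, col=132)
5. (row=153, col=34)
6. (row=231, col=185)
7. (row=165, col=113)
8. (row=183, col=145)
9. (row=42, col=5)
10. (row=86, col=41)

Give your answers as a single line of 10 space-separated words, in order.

Answer: yes no yes yes no no no yes no no

Derivation:
(1,1): row=0b1, col=0b1, row AND col = 0b1 = 1; 1 == 1 -> filled
(37,-1): col outside [0, 37] -> not filled
(31,6): row=0b11111, col=0b110, row AND col = 0b110 = 6; 6 == 6 -> filled
(140,132): row=0b10001100, col=0b10000100, row AND col = 0b10000100 = 132; 132 == 132 -> filled
(153,34): row=0b10011001, col=0b100010, row AND col = 0b0 = 0; 0 != 34 -> empty
(231,185): row=0b11100111, col=0b10111001, row AND col = 0b10100001 = 161; 161 != 185 -> empty
(165,113): row=0b10100101, col=0b1110001, row AND col = 0b100001 = 33; 33 != 113 -> empty
(183,145): row=0b10110111, col=0b10010001, row AND col = 0b10010001 = 145; 145 == 145 -> filled
(42,5): row=0b101010, col=0b101, row AND col = 0b0 = 0; 0 != 5 -> empty
(86,41): row=0b1010110, col=0b101001, row AND col = 0b0 = 0; 0 != 41 -> empty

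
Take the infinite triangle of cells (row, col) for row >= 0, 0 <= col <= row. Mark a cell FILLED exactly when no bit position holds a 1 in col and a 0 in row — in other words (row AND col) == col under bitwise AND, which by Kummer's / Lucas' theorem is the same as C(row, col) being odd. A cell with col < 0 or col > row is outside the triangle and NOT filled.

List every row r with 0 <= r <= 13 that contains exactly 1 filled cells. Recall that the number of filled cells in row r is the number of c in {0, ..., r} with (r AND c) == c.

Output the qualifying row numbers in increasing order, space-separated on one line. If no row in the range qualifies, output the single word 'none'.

Answer: 0

Derivation:
Row r has 2^popcount(r) filled cells, so we need popcount(r) = log2(1) = 0.
Scan r = 0..13 and keep those with exactly 0 one-bits:
r=0=0 popcount=0 -> KEEP
r=1=1 popcount=1 -> skip
r=2=10 popcount=1 -> skip
r=3=11 popcount=2 -> skip
r=4=100 popcount=1 -> skip
r=5=101 popcount=2 -> skip
r=6=110 popcount=2 -> skip
r=7=111 popcount=3 -> skip
r=8=1000 popcount=1 -> skip
r=9=1001 popcount=2 -> skip
r=10=1010 popcount=2 -> skip
r=11=1011 popcount=3 -> skip
r=12=1100 popcount=2 -> skip
r=13=1101 popcount=3 -> skip
Kept rows: 0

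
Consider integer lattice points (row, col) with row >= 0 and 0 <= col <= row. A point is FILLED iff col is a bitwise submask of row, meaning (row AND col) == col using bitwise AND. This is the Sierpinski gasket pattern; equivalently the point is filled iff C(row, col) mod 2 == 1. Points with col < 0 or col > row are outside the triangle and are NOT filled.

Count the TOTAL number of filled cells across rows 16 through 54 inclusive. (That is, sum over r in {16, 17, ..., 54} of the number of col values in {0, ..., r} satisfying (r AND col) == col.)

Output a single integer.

r16=10000 pc1: +2 =2
r17=10001 pc2: +4 =6
r18=10010 pc2: +4 =10
r19=10011 pc3: +8 =18
r20=10100 pc2: +4 =22
r21=10101 pc3: +8 =30
r22=10110 pc3: +8 =38
r23=10111 pc4: +16 =54
r24=11000 pc2: +4 =58
r25=11001 pc3: +8 =66
r26=11010 pc3: +8 =74
r27=11011 pc4: +16 =90
r28=11100 pc3: +8 =98
r29=11101 pc4: +16 =114
r30=11110 pc4: +16 =130
r31=11111 pc5: +32 =162
r32=100000 pc1: +2 =164
r33=100001 pc2: +4 =168
r34=100010 pc2: +4 =172
r35=100011 pc3: +8 =180
r36=100100 pc2: +4 =184
r37=100101 pc3: +8 =192
r38=100110 pc3: +8 =200
r39=100111 pc4: +16 =216
r40=101000 pc2: +4 =220
r41=101001 pc3: +8 =228
r42=101010 pc3: +8 =236
r43=101011 pc4: +16 =252
r44=101100 pc3: +8 =260
r45=101101 pc4: +16 =276
r46=101110 pc4: +16 =292
r47=101111 pc5: +32 =324
r48=110000 pc2: +4 =328
r49=110001 pc3: +8 =336
r50=110010 pc3: +8 =344
r51=110011 pc4: +16 =360
r52=110100 pc3: +8 =368
r53=110101 pc4: +16 =384
r54=110110 pc4: +16 =400

Answer: 400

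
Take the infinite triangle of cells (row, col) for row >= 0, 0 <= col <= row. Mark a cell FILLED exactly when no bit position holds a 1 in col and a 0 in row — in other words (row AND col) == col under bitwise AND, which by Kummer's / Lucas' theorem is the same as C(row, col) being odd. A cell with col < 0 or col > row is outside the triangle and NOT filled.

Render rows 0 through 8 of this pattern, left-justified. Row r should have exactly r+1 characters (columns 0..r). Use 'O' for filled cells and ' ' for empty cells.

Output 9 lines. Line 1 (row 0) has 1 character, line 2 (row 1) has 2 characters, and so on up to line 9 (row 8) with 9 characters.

Answer: O
OO
O O
OOOO
O   O
OO  OO
O O O O
OOOOOOOO
O       O

Derivation:
r0=0: O
r1=1: OO
r2=10: O O
r3=11: OOOO
r4=100: O   O
r5=101: OO  OO
r6=110: O O O O
r7=111: OOOOOOOO
r8=1000: O       O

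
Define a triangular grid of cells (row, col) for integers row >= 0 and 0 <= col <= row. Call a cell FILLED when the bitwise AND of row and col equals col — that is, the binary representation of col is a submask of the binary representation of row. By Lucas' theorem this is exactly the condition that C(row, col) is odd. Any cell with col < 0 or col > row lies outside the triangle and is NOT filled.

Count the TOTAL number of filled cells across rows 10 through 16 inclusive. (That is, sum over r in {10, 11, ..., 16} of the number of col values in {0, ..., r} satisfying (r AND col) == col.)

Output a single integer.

Answer: 50

Derivation:
r10=1010 pc2: +4 =4
r11=1011 pc3: +8 =12
r12=1100 pc2: +4 =16
r13=1101 pc3: +8 =24
r14=1110 pc3: +8 =32
r15=1111 pc4: +16 =48
r16=10000 pc1: +2 =50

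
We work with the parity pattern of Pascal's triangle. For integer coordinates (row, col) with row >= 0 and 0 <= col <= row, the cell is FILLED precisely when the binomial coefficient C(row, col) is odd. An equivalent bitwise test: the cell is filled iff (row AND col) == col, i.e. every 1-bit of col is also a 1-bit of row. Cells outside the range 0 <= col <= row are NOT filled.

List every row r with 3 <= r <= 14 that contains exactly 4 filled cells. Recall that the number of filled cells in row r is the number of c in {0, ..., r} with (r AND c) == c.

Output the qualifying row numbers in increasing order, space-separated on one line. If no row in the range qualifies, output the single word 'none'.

Answer: 3 5 6 9 10 12

Derivation:
Row r has 2^popcount(r) filled cells, so we need popcount(r) = log2(4) = 2.
Scan r = 3..14 and keep those with exactly 2 one-bits:
r=3=11 popcount=2 -> KEEP
r=4=100 popcount=1 -> skip
r=5=101 popcount=2 -> KEEP
r=6=110 popcount=2 -> KEEP
r=7=111 popcount=3 -> skip
r=8=1000 popcount=1 -> skip
r=9=1001 popcount=2 -> KEEP
r=10=1010 popcount=2 -> KEEP
r=11=1011 popcount=3 -> skip
r=12=1100 popcount=2 -> KEEP
r=13=1101 popcount=3 -> skip
r=14=1110 popcount=3 -> skip
Kept rows: 3 5 6 9 10 12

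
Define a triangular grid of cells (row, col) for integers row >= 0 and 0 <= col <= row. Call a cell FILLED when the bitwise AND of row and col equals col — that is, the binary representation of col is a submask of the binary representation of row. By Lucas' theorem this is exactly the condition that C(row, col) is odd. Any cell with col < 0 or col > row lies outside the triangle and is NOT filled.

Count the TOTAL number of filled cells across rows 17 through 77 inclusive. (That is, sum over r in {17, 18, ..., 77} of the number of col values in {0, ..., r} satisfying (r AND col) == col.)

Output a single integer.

r17=10001 pc2: +4 =4
r18=10010 pc2: +4 =8
r19=10011 pc3: +8 =16
r20=10100 pc2: +4 =20
r21=10101 pc3: +8 =28
r22=10110 pc3: +8 =36
r23=10111 pc4: +16 =52
r24=11000 pc2: +4 =56
r25=11001 pc3: +8 =64
r26=11010 pc3: +8 =72
r27=11011 pc4: +16 =88
r28=11100 pc3: +8 =96
r29=11101 pc4: +16 =112
r30=11110 pc4: +16 =128
r31=11111 pc5: +32 =160
r32=100000 pc1: +2 =162
r33=100001 pc2: +4 =166
r34=100010 pc2: +4 =170
r35=100011 pc3: +8 =178
r36=100100 pc2: +4 =182
r37=100101 pc3: +8 =190
r38=100110 pc3: +8 =198
r39=100111 pc4: +16 =214
r40=101000 pc2: +4 =218
r41=101001 pc3: +8 =226
r42=101010 pc3: +8 =234
r43=101011 pc4: +16 =250
r44=101100 pc3: +8 =258
r45=101101 pc4: +16 =274
r46=101110 pc4: +16 =290
r47=101111 pc5: +32 =322
r48=110000 pc2: +4 =326
r49=110001 pc3: +8 =334
r50=110010 pc3: +8 =342
r51=110011 pc4: +16 =358
r52=110100 pc3: +8 =366
r53=110101 pc4: +16 =382
r54=110110 pc4: +16 =398
r55=110111 pc5: +32 =430
r56=111000 pc3: +8 =438
r57=111001 pc4: +16 =454
r58=111010 pc4: +16 =470
r59=111011 pc5: +32 =502
r60=111100 pc4: +16 =518
r61=111101 pc5: +32 =550
r62=111110 pc5: +32 =582
r63=111111 pc6: +64 =646
r64=1000000 pc1: +2 =648
r65=1000001 pc2: +4 =652
r66=1000010 pc2: +4 =656
r67=1000011 pc3: +8 =664
r68=1000100 pc2: +4 =668
r69=1000101 pc3: +8 =676
r70=1000110 pc3: +8 =684
r71=1000111 pc4: +16 =700
r72=1001000 pc2: +4 =704
r73=1001001 pc3: +8 =712
r74=1001010 pc3: +8 =720
r75=1001011 pc4: +16 =736
r76=1001100 pc3: +8 =744
r77=1001101 pc4: +16 =760

Answer: 760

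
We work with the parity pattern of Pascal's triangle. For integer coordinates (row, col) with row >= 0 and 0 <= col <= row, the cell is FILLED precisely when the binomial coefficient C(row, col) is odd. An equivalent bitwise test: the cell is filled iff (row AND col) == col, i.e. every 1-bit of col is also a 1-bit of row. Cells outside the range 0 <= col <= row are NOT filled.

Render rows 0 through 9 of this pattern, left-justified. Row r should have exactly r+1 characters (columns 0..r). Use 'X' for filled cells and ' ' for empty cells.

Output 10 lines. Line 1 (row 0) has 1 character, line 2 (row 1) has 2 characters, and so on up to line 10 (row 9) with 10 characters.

Answer: X
XX
X X
XXXX
X   X
XX  XX
X X X X
XXXXXXXX
X       X
XX      XX

Derivation:
r0=0: X
r1=1: XX
r2=10: X X
r3=11: XXXX
r4=100: X   X
r5=101: XX  XX
r6=110: X X X X
r7=111: XXXXXXXX
r8=1000: X       X
r9=1001: XX      XX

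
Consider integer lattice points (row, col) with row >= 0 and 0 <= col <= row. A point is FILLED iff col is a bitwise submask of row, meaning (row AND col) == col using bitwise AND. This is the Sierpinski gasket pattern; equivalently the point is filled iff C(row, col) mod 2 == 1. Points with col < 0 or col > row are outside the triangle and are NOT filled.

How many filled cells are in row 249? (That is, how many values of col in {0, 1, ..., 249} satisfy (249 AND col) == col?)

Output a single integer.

249 in binary = 11111001
popcount(249) = number of 1-bits in 11111001 = 6
A col c satisfies (249 AND c) == c iff every set bit of c is also set in 249; each of the 6 set bits of 249 can independently be on or off in c.
count = 2^6 = 64

Answer: 64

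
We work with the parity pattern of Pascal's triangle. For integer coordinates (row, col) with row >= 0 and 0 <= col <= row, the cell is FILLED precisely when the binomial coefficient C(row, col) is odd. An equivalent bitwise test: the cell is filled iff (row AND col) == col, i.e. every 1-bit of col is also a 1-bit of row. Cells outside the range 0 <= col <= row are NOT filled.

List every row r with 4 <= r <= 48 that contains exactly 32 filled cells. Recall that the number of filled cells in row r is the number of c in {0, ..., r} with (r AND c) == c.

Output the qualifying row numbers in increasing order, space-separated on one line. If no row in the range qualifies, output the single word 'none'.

Row r has 2^popcount(r) filled cells, so we need popcount(r) = log2(32) = 5.
Scan r = 4..48 and keep those with exactly 5 one-bits:
r=4=100 popcount=1 -> skip
r=5=101 popcount=2 -> skip
r=6=110 popcount=2 -> skip
r=7=111 popcount=3 -> skip
r=8=1000 popcount=1 -> skip
r=9=1001 popcount=2 -> skip
r=10=1010 popcount=2 -> skip
r=11=1011 popcount=3 -> skip
r=12=1100 popcount=2 -> skip
r=13=1101 popcount=3 -> skip
r=14=1110 popcount=3 -> skip
r=15=1111 popcount=4 -> skip
r=16=10000 popcount=1 -> skip
r=17=10001 popcount=2 -> skip
r=18=10010 popcount=2 -> skip
r=19=10011 popcount=3 -> skip
r=20=10100 popcount=2 -> skip
r=21=10101 popcount=3 -> skip
r=22=10110 popcount=3 -> skip
r=23=10111 popcount=4 -> skip
r=24=11000 popcount=2 -> skip
r=25=11001 popcount=3 -> skip
r=26=11010 popcount=3 -> skip
r=27=11011 popcount=4 -> skip
r=28=11100 popcount=3 -> skip
r=29=11101 popcount=4 -> skip
r=30=11110 popcount=4 -> skip
r=31=11111 popcount=5 -> KEEP
r=32=100000 popcount=1 -> skip
r=33=100001 popcount=2 -> skip
r=34=100010 popcount=2 -> skip
r=35=100011 popcount=3 -> skip
r=36=100100 popcount=2 -> skip
r=37=100101 popcount=3 -> skip
r=38=100110 popcount=3 -> skip
r=39=100111 popcount=4 -> skip
r=40=101000 popcount=2 -> skip
r=41=101001 popcount=3 -> skip
r=42=101010 popcount=3 -> skip
r=43=101011 popcount=4 -> skip
r=44=101100 popcount=3 -> skip
r=45=101101 popcount=4 -> skip
r=46=101110 popcount=4 -> skip
r=47=101111 popcount=5 -> KEEP
r=48=110000 popcount=2 -> skip
Kept rows: 31 47

Answer: 31 47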